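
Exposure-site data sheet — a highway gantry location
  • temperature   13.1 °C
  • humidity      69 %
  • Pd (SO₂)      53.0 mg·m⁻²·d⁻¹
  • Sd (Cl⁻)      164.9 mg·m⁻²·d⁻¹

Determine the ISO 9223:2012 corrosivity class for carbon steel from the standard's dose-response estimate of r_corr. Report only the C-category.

carbon steel: T>10 °C ⇒ hinge -0.054·(13.1−10) = -0.1674
  sulphur-dioxide contribution → 46.91 μm/a
  chloride contribution → 39.79 μm/a
  ⇒ r_corr(carbon steel) = 86.69 μm/a
Category bounds: 80…200 μm/a bracket r_corr ⇒ C5

C5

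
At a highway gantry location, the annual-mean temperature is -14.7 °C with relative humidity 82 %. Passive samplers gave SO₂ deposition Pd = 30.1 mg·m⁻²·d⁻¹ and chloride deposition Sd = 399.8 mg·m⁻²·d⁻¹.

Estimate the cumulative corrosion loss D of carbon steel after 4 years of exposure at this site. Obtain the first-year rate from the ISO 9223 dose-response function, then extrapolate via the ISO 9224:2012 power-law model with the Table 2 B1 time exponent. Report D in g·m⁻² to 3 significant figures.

D(4) = 585 g·m⁻²

carbon steel: f(T) = +0.150·(T−10) [T≤10 °C] = -3.7050
  sulphur-dioxide contribution → 1.318 μm/a
  chloride contribution → 34.8 μm/a
  total first-year rate 36.12 μm/a
ISO 9224: D(t) = r_corr · t^b with b = 0.523 (carbon steel, B1)
  D(4) = 36.12 × 4^0.523 = 36.12 × 2.065 = 74.58 μm
  Mass loss = 74.58 μm × 7.85 g/cm³ = 585.4 g·m⁻²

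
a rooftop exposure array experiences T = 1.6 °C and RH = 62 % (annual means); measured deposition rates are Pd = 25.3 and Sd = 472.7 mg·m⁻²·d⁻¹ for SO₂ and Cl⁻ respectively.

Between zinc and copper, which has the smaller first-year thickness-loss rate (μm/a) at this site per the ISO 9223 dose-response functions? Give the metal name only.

zinc: f(T) = +0.038·(T−10) [T≤10 °C] = -0.3192
  SO₂ term: 0.0129·25.3^0.44·exp(0.046·62-0.3192) = 0.6729
  Sd branch = 0.0175·Sd^0.57·e^(0.008·RH+0.085·T) = 1.102 μm/a
  r_corr = 0.6729 + 1.102 = 1.774 μm/a
copper: temperature factor f = +0.126·(-8.4) = -1.0584
  SO₂ term: 0.0053·25.3^0.26·exp(0.059·62-1.0584) = 0.1652
  Cl⁻ term: 0.01025·472.7^0.27·exp(0.036·62+0.049·1.6) = 0.5448
  sum: 0.1652 + 0.5448 → r_corr = 0.71 μm/a
Ordering by μm/a: zinc (1.77) > copper (0.71)

copper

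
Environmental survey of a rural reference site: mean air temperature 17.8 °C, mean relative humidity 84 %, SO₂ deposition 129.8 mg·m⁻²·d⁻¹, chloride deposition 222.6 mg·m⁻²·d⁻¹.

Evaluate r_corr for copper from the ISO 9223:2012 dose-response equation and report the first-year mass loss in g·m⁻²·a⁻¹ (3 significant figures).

copper: T>10 °C ⇒ hinge -0.080·(17.8−10) = -0.6240
  Pd branch = 0.0053·Pd^0.26·e^(0.059·RH+f) = 1.429 μm/a
  Sd branch = 0.01025·Sd^0.27·e^(0.036·RH+0.049·T) = 2.171 μm/a
  r_corr = 1.429 + 2.171 = 3.6 μm/a
Convert to mass loss: 3.6 μm/a × 8.96 g/cm³ = 32.26 g·m⁻²·a⁻¹

r_corr = 32.3 g·m⁻²·a⁻¹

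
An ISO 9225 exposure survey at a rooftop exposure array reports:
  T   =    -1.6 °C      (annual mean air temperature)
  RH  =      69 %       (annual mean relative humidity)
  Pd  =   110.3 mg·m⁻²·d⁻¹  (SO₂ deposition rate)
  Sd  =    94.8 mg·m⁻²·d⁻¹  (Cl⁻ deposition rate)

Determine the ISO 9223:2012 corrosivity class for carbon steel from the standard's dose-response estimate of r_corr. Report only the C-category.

C3

carbon steel: T≤10 °C ⇒ hinge +0.150·(-1.6−10) = -1.7400
  Pd branch = 1.77·Pd^0.52·e^(0.02·RH+f) = 14.25 μm/a
  Cl⁻ term: 0.102·94.8^0.62·exp(0.033·69+0.04·-1.6) = 15.68
  sum: 14.25 + 15.68 → r_corr = 29.93 μm/a
Category bounds: 25…50 μm/a bracket r_corr ⇒ C3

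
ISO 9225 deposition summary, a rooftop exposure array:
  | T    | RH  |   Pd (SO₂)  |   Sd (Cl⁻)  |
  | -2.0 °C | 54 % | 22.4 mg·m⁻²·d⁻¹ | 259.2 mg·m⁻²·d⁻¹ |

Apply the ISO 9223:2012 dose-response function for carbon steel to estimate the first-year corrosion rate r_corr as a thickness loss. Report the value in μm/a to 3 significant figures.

r_corr = 21.9 μm/a

carbon steel: T≤10 °C ⇒ hinge +0.150·(-2.0−10) = -1.8000
  sulphur-dioxide contribution → 4.339 μm/a
  chloride contribution → 17.55 μm/a
  total first-year rate 21.89 μm/a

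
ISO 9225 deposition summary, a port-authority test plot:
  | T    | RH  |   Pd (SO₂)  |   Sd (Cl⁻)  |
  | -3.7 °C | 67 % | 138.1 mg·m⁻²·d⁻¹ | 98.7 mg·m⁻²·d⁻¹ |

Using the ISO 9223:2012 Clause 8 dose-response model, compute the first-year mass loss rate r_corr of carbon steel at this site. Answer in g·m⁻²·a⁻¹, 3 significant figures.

r_corr = 197 g·m⁻²·a⁻¹

carbon steel: T≤10 °C ⇒ hinge +0.150·(-3.7−10) = -2.0550
  Pd branch = 1.77·Pd^0.52·e^(0.02·RH+f) = 11.23 μm/a
  Sd branch = 0.102·Sd^0.62·e^(0.033·RH+0.04·T) = 13.84 μm/a
  r_corr = 11.23 + 13.84 = 25.07 μm/a
Convert to mass loss: 25.07 μm/a × 7.85 g/cm³ = 196.8 g·m⁻²·a⁻¹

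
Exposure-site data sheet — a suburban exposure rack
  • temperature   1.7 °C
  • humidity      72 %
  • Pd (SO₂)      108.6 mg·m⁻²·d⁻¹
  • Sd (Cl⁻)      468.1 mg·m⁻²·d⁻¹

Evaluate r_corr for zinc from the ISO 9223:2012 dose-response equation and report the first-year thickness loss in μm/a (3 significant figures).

zinc: f(T) = +0.038·(T−10) [T≤10 °C] = -0.3154
  SO₂ term: 0.0129·108.6^0.44·exp(0.046·72-0.3154) = 2.031
  Cl⁻ term: 0.0175·468.1^0.57·exp(0.008·72+0.085·1.7) = 1.197
  r_corr = 2.031 + 1.197 = 3.228 μm/a

r_corr = 3.23 μm/a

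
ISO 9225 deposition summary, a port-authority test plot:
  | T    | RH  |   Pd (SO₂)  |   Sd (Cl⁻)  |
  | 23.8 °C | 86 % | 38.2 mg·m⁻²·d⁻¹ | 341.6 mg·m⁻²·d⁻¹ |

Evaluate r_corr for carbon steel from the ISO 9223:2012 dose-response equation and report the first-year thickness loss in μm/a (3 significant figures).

r_corr = 199 μm/a

carbon steel: f(T) = -0.054·(T−10) [T>10 °C] = -0.7452
  sulphur-dioxide contribution → 31.19 μm/a
  chloride contribution → 168 μm/a
  ⇒ r_corr(carbon steel) = 199.2 μm/a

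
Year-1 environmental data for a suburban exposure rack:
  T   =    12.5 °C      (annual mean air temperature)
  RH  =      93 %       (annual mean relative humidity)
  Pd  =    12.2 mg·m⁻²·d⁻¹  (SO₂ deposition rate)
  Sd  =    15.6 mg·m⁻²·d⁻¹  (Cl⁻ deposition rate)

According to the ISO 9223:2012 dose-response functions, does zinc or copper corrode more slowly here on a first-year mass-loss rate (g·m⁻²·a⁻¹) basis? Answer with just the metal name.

zinc

zinc: temperature factor f = -0.071·(2.5) = -0.1775
  sulphur-dioxide contribution → 2.341 μm/a
  chloride contribution → 0.5101 μm/a
  total first-year rate 2.851 μm/a
  mass loss = 2.851 μm/a × 7.14 g/cm³ = 20.36 g·m⁻²·a⁻¹
copper: temperature factor f = -0.080·(2.5) = -0.2000
  sulphur-dioxide contribution → 2.008 μm/a
  chloride contribution → 1.13 μm/a
  total first-year rate 3.138 μm/a
  mass loss = 3.138 μm/a × 8.96 g/cm³ = 28.12 g·m⁻²·a⁻¹
Ordering by g·m⁻²·a⁻¹: copper (28.1) > zinc (20.4)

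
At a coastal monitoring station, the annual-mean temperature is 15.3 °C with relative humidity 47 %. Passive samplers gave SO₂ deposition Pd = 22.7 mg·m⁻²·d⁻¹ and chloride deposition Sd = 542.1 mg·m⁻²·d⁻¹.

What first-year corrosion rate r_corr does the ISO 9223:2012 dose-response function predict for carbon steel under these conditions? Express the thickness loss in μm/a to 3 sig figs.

r_corr = 61.2 μm/a

carbon steel: temperature factor f = -0.054·(5.3) = -0.2862
  Pd branch = 1.77·Pd^0.52·e^(0.02·RH+f) = 17.26 μm/a
  Cl⁻ term: 0.102·542.1^0.62·exp(0.033·47+0.04·15.3) = 43.97
  r_corr = 17.26 + 43.97 = 61.23 μm/a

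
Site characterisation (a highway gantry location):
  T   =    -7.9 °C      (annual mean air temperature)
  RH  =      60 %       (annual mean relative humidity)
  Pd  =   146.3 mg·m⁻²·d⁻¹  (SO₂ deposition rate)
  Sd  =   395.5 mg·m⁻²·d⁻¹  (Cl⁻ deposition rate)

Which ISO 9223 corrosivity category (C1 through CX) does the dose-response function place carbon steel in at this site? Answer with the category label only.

C3

carbon steel: T≤10 °C ⇒ hinge +0.150·(-7.9−10) = -2.6850
  SO₂ term: 1.77·146.3^0.52·exp(0.02·60-2.6850) = 5.358
  Sd branch = 0.102·Sd^0.62·e^(0.033·RH+0.04·T) = 21.95 μm/a
  r_corr = 5.358 + 21.95 = 27.31 μm/a
ISO 9223 Table 2 (carbon steel): 25 < 27.3 ≤ 50 μm/a ⇒ C3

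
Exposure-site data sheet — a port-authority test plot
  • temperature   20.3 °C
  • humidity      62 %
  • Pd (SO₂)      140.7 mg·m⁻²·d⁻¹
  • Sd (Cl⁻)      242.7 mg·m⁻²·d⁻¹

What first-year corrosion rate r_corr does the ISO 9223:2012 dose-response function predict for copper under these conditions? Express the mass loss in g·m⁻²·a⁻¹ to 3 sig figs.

r_corr = 13.1 g·m⁻²·a⁻¹

copper: T>10 °C ⇒ hinge -0.080·(20.3−10) = -0.8240
  Pd branch = 0.0053·Pd^0.26·e^(0.059·RH+f) = 0.3263 μm/a
  Sd branch = 0.01025·Sd^0.27·e^(0.036·RH+0.049·T) = 1.138 μm/a
  r_corr = 0.3263 + 1.138 = 1.464 μm/a
Convert to mass loss: 1.464 μm/a × 8.96 g/cm³ = 13.12 g·m⁻²·a⁻¹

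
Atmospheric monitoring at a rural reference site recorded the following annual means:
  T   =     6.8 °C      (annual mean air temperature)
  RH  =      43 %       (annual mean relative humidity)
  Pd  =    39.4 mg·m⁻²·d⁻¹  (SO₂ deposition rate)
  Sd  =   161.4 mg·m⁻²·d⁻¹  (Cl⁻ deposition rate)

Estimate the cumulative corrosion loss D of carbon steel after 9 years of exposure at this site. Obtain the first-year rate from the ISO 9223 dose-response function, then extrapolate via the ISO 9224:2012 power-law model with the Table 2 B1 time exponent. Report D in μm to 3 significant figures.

carbon steel: T≤10 °C ⇒ hinge +0.150·(6.8−10) = -0.4800
  SO₂ term: 1.77·39.4^0.52·exp(0.02·43-0.4800) = 17.48
  Sd branch = 0.102·Sd^0.62·e^(0.033·RH+0.04·T) = 12.94 μm/a
  r_corr = 17.48 + 12.94 = 30.42 μm/a
Long-term exponent b (ISO 9224 Table 2, B1) = 0.523
  D(9) = 30.42 × 9^0.523 = 30.42 × 3.156 = 96 μm

D(9) = 96.0 μm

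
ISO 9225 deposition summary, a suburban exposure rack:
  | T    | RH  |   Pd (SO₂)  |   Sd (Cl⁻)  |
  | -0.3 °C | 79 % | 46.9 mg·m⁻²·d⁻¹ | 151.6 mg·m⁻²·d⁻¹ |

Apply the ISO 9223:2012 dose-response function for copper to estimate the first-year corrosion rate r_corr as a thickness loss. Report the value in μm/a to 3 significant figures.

copper: f(T) = +0.126·(T−10) [T≤10 °C] = -1.2978
  Pd branch = 0.0053·Pd^0.26·e^(0.059·RH+f) = 0.4163 μm/a
  Cl⁻ term: 0.01025·151.6^0.27·exp(0.036·79+0.049·-0.3) = 0.6734
  r_corr = 0.4163 + 0.6734 = 1.09 μm/a

r_corr = 1.09 μm/a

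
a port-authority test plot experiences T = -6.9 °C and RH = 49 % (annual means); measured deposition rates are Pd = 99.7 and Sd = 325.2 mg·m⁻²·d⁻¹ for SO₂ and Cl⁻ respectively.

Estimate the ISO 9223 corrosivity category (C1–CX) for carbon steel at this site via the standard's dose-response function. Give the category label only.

C2

carbon steel: T≤10 °C ⇒ hinge +0.150·(-6.9−10) = -2.5350
  sulphur-dioxide contribution → 4.092 μm/a
  chloride contribution → 14.08 μm/a
  total first-year rate 18.17 μm/a
ISO 9223 Table 2 (carbon steel): 1.3 < 18.2 ≤ 25 μm/a ⇒ C2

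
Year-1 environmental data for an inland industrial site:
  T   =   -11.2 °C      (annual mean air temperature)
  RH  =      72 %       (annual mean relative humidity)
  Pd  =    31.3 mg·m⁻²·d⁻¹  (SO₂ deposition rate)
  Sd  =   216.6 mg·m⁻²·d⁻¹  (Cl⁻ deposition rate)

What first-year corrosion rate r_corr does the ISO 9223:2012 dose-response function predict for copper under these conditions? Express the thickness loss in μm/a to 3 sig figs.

copper: temperature factor f = +0.126·(-21.2) = -2.6712
  sulphur-dioxide contribution → 0.06279 μm/a
  chloride contribution → 0.3378 μm/a
  ⇒ r_corr(copper) = 0.4006 μm/a

r_corr = 0.401 μm/a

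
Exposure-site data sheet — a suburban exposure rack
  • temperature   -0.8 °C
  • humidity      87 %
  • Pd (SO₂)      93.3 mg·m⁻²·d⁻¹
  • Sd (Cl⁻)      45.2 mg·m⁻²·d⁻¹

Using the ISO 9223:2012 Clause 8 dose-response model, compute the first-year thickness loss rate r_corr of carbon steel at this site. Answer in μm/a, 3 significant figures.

r_corr = 39.6 μm/a

carbon steel: T≤10 °C ⇒ hinge +0.150·(-0.8−10) = -1.6200
  sulphur-dioxide contribution → 21.11 μm/a
  chloride contribution → 18.52 μm/a
  ⇒ r_corr(carbon steel) = 39.63 μm/a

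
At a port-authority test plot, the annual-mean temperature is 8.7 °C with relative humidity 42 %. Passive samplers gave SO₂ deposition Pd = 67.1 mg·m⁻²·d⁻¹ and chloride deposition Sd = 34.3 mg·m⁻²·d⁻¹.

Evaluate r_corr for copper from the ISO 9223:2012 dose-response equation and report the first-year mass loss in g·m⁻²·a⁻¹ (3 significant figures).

copper: f(T) = +0.126·(T−10) [T≤10 °C] = -0.1638
  sulphur-dioxide contribution → 0.1601 μm/a
  chloride contribution → 0.1849 μm/a
  total first-year rate 0.345 μm/a
Convert to mass loss: 0.345 μm/a × 8.96 g/cm³ = 3.091 g·m⁻²·a⁻¹

r_corr = 3.09 g·m⁻²·a⁻¹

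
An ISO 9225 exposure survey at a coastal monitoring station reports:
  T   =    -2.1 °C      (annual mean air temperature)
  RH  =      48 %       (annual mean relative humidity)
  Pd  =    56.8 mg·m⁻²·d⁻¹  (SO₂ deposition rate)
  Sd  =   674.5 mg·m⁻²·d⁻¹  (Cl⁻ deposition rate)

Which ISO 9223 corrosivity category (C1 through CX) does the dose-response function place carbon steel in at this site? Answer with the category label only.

C3

carbon steel: f(T) = +0.150·(T−10) [T≤10 °C] = -1.8150
  SO₂ term: 1.77·56.8^0.52·exp(0.02·48-1.8150) = 6.151
  Cl⁻ term: 0.102·674.5^0.62·exp(0.033·48+0.04·-2.1) = 25.94
  sum: 6.151 + 25.94 → r_corr = 32.09 μm/a
ISO 9223 Table 2 (carbon steel): 25 < 32.1 ≤ 50 μm/a ⇒ C3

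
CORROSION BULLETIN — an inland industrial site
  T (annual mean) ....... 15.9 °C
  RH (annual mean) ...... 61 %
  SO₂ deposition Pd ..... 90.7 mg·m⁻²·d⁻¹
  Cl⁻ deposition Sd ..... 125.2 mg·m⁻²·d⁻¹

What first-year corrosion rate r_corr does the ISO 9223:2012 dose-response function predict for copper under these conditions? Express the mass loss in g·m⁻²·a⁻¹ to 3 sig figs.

r_corr = 10.1 g·m⁻²·a⁻¹

copper: T>10 °C ⇒ hinge -0.080·(15.9−10) = -0.4720
  Pd branch = 0.0053·Pd^0.26·e^(0.059·RH+f) = 0.3902 μm/a
  Sd branch = 0.01025·Sd^0.27·e^(0.036·RH+0.049·T) = 0.7399 μm/a
  sum: 0.3902 + 0.7399 → r_corr = 1.13 μm/a
Convert to mass loss: 1.13 μm/a × 8.96 g/cm³ = 10.13 g·m⁻²·a⁻¹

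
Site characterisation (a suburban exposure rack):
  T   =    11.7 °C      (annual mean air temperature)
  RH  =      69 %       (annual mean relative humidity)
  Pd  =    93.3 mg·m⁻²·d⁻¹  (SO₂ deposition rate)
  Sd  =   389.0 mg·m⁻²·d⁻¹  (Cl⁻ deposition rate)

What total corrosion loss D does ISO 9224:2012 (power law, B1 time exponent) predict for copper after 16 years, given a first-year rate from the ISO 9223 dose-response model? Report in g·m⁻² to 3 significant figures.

D(16) = 112 g·m⁻²

copper: T>10 °C ⇒ hinge -0.080·(11.7−10) = -0.1360
  Pd branch = 0.0053·Pd^0.26·e^(0.059·RH+f) = 0.8818 μm/a
  Cl⁻ term: 0.01025·389.0^0.27·exp(0.036·69+0.049·11.7) = 1.091
  sum: 0.8818 + 1.091 → r_corr = 1.973 μm/a
Long-term exponent b (ISO 9224 Table 2, B1) = 0.667
  D(16) = 1.973 × 16^0.667 = 1.973 × 6.355 = 12.54 μm
  Mass loss = 12.54 μm × 8.96 g/cm³ = 112.3 g·m⁻²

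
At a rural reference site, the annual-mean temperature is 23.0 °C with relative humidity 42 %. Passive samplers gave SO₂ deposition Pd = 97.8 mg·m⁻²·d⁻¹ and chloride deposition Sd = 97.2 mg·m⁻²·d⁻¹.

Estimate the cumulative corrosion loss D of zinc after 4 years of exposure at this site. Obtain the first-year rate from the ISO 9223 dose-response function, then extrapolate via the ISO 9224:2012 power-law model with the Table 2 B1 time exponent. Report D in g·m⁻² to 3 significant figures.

zinc: f(T) = -0.071·(T−10) [T>10 °C] = -0.9230
  SO₂ term: 0.0129·97.8^0.44·exp(0.046·42-0.9230) = 0.2658
  Cl⁻ term: 0.0175·97.2^0.57·exp(0.008·42+0.085·23.0) = 2.35
  r_corr = 0.2658 + 2.35 = 2.615 μm/a
Power-law: D(4) = r_corr · 4^0.813
  D(4) = 2.615 × 4^0.813 = 2.615 × 3.087 = 8.072 μm
  Mass loss = 8.072 μm × 7.14 g/cm³ = 57.64 g·m⁻²

D(4) = 57.6 g·m⁻²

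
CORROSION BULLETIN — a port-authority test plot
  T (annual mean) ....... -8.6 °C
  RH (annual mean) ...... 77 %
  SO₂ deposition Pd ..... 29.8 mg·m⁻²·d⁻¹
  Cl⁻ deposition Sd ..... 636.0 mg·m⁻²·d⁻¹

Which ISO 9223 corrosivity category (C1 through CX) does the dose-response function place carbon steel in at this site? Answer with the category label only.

carbon steel: f(T) = +0.150·(T−10) [T≤10 °C] = -2.7900
  Pd branch = 1.77·Pd^0.52·e^(0.02·RH+f) = 2.963 μm/a
  Cl⁻ term: 0.102·636.0^0.62·exp(0.033·77+0.04·-8.6) = 50.22
  sum: 2.963 + 50.22 → r_corr = 53.18 μm/a
ISO 9223 Table 2 (carbon steel): 50 < 53.2 ≤ 80 μm/a ⇒ C4

C4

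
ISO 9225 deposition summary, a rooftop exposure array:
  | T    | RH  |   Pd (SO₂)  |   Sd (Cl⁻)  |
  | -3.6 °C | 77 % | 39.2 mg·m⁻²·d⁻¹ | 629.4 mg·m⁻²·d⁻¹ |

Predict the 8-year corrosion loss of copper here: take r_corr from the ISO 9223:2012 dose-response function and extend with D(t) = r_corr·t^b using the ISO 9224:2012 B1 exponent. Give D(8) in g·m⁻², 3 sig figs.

copper: temperature factor f = +0.126·(-13.6) = -1.7136
  SO₂ term: 0.0053·39.2^0.26·exp(0.059·77-1.7136) = 0.233
  Sd branch = 0.01025·Sd^0.27·e^(0.036·RH+0.049·T) = 0.7829 μm/a
  sum: 0.233 + 0.7829 → r_corr = 1.016 μm/a
ISO 9224: D(t) = r_corr · t^b with b = 0.667 (copper, B1)
  D(8) = 1.016 × 8^0.667 = 1.016 × 4.003 = 4.066 μm
  Mass loss = 4.066 μm × 8.96 g/cm³ = 36.43 g·m⁻²

D(8) = 36.4 g·m⁻²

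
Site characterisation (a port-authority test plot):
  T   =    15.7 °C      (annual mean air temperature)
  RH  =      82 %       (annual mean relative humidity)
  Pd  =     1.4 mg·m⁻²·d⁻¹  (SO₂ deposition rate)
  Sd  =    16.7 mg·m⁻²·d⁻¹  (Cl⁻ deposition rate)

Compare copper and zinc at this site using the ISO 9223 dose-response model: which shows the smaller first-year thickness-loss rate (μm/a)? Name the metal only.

copper: f(T) = -0.080·(T−10) [T>10 °C] = -0.4560
  sulphur-dioxide contribution → 0.4628 μm/a
  chloride contribution → 0.9057 μm/a
  ⇒ r_corr(copper) = 1.368 μm/a
zinc: T>10 °C ⇒ hinge -0.071·(15.7−10) = -0.4047
  sulphur-dioxide contribution → 0.4338 μm/a
  chloride contribution → 0.6375 μm/a
  ⇒ r_corr(zinc) = 1.071 μm/a
Ordering by μm/a: copper (1.37) > zinc (1.07)

zinc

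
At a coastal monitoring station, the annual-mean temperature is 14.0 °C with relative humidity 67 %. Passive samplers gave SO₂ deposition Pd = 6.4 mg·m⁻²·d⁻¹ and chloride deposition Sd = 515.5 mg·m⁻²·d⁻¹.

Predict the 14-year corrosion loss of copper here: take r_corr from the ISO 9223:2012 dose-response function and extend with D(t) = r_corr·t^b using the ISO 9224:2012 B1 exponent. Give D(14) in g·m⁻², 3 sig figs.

D(14) = 80.8 g·m⁻²

copper: temperature factor f = -0.080·(4.0) = -0.3200
  SO₂ term: 0.0053·6.4^0.26·exp(0.059·67-0.3200) = 0.3248
  Cl⁻ term: 0.01025·515.5^0.27·exp(0.036·67+0.049·14.0) = 1.226
  sum: 0.3248 + 1.226 → r_corr = 1.551 μm/a
ISO 9224: D(t) = r_corr · t^b with b = 0.667 (copper, B1)
  D(14) = 1.551 × 14^0.667 = 1.551 × 5.814 = 9.016 μm
  Mass loss = 9.016 μm × 8.96 g/cm³ = 80.78 g·m⁻²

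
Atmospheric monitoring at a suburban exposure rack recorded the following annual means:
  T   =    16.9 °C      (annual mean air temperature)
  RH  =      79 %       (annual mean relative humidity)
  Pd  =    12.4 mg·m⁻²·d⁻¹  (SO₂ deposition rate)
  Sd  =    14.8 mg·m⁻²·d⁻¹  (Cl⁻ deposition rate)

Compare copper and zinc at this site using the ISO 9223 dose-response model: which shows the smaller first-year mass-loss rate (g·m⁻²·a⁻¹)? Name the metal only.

zinc

copper: f(T) = -0.080·(T−10) [T>10 °C] = -0.5520
  sulphur-dioxide contribution → 0.621 μm/a
  chloride contribution → 0.8346 μm/a
  total first-year rate 1.456 μm/a
  mass loss = 1.456 μm/a × 8.96 g/cm³ = 13.04 g·m⁻²·a⁻¹
zinc: T>10 °C ⇒ hinge -0.071·(16.9−10) = -0.4899
  sulphur-dioxide contribution → 0.9061 μm/a
  chloride contribution → 0.6433 μm/a
  total first-year rate 1.549 μm/a
  mass loss = 1.549 μm/a × 7.14 g/cm³ = 11.06 g·m⁻²·a⁻¹
Ordering by g·m⁻²·a⁻¹: copper (13) > zinc (11.1)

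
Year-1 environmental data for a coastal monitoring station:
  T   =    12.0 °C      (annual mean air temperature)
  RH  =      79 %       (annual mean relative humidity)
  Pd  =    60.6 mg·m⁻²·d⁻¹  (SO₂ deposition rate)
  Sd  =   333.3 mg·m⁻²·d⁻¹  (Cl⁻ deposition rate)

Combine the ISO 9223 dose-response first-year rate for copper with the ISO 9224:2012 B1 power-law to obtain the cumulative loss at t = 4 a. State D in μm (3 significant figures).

D(4) = 7.34 μm

copper: temperature factor f = -0.080·(2.0) = -0.1600
  SO₂ term: 0.0053·60.6^0.26·exp(0.059·79-0.1600) = 1.388
  Sd branch = 0.01025·Sd^0.27·e^(0.036·RH+0.049·T) = 1.522 μm/a
  sum: 1.388 + 1.522 → r_corr = 2.91 μm/a
ISO 9224: D(t) = r_corr · t^b with b = 0.667 (copper, B1)
  D(4) = 2.91 × 4^0.667 = 2.91 × 2.521 = 7.337 μm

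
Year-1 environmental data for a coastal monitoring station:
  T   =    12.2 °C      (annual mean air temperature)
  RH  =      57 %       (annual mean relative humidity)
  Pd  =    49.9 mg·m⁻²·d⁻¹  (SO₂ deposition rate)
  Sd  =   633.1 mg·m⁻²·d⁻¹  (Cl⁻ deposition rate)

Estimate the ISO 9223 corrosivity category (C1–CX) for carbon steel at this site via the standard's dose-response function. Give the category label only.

carbon steel: f(T) = -0.054·(T−10) [T>10 °C] = -0.1188
  sulphur-dioxide contribution → 37.54 μm/a
  chloride contribution → 59.48 μm/a
  ⇒ r_corr(carbon steel) = 97.02 μm/a
ISO 9223 Table 2 (carbon steel): 80 < 97 ≤ 200 μm/a ⇒ C5

C5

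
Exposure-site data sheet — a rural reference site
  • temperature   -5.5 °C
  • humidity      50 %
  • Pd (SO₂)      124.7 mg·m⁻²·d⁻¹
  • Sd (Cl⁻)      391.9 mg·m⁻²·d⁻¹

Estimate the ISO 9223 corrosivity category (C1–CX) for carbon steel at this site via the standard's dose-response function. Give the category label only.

carbon steel: temperature factor f = +0.150·(-15.5) = -2.3250
  Pd branch = 1.77·Pd^0.52·e^(0.02·RH+f) = 5.786 μm/a
  Cl⁻ term: 0.102·391.9^0.62·exp(0.033·50+0.04·-5.5) = 17.27
  r_corr = 5.786 + 17.27 = 23.06 μm/a
Category bounds: 1.3…25 μm/a bracket r_corr ⇒ C2

C2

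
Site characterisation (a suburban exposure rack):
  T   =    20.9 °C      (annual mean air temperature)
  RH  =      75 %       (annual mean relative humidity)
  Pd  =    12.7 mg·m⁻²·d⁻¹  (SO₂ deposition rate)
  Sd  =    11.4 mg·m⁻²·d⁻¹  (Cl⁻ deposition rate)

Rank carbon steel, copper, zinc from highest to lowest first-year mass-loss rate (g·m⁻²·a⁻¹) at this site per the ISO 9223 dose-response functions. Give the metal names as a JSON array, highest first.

["carbon steel", "copper", "zinc"]

carbon steel: T>10 °C ⇒ hinge -0.054·(20.9−10) = -0.5886
  Pd branch = 1.77·Pd^0.52·e^(0.02·RH+f) = 16.51 μm/a
  Cl⁻ term: 0.102·11.4^0.62·exp(0.033·75+0.04·20.9) = 12.64
  r_corr = 16.51 + 12.64 = 29.15 μm/a
  mass loss = 29.15 μm/a × 7.85 g/cm³ = 228.9 g·m⁻²·a⁻¹
copper: temperature factor f = -0.080·(10.9) = -0.8720
  Pd branch = 0.0053·Pd^0.26·e^(0.059·RH+f) = 0.3584 μm/a
  Sd branch = 0.01025·Sd^0.27·e^(0.036·RH+0.049·T) = 0.8193 μm/a
  r_corr = 0.3584 + 0.8193 = 1.178 μm/a
  mass loss = 1.178 μm/a × 8.96 g/cm³ = 10.55 g·m⁻²·a⁻¹
zinc: T>10 °C ⇒ hinge -0.071·(20.9−10) = -0.7739
  SO₂ term: 0.0129·12.7^0.44·exp(0.046·75-0.7739) = 0.5734
  Cl⁻ term: 0.0175·11.4^0.57·exp(0.008·75+0.085·20.9) = 0.7544
  r_corr = 0.5734 + 0.7544 = 1.328 μm/a
  mass loss = 1.328 μm/a × 7.14 g/cm³ = 9.48 g·m⁻²·a⁻¹
Ordering by g·m⁻²·a⁻¹: carbon steel (229) > copper (10.6) > zinc (9.48)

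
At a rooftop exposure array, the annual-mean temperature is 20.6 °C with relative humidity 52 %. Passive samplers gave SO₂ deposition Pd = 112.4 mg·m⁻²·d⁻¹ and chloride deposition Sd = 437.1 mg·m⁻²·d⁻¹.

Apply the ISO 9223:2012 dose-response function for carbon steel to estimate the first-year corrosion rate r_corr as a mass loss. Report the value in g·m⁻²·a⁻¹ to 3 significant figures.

r_corr = 699 g·m⁻²·a⁻¹

carbon steel: T>10 °C ⇒ hinge -0.054·(20.6−10) = -0.5724
  Pd branch = 1.77·Pd^0.52·e^(0.02·RH+f) = 32.92 μm/a
  Cl⁻ term: 0.102·437.1^0.62·exp(0.033·52+0.04·20.6) = 56.09
  sum: 32.92 + 56.09 → r_corr = 89.01 μm/a
Convert to mass loss: 89.01 μm/a × 7.85 g/cm³ = 698.7 g·m⁻²·a⁻¹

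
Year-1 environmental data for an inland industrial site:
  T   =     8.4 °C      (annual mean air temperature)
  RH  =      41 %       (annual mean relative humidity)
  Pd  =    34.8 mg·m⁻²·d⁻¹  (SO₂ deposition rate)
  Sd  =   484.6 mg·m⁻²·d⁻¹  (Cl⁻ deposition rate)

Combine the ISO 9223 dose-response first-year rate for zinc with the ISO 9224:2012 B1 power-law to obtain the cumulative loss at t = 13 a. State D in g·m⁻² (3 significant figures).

D(13) = 119 g·m⁻²

zinc: temperature factor f = +0.038·(-1.6) = -0.0608
  Pd branch = 0.0129·Pd^0.44·e^(0.046·RH+f) = 0.3816 μm/a
  Cl⁻ term: 0.0175·484.6^0.57·exp(0.008·41+0.085·8.4) = 1.684
  r_corr = 0.3816 + 1.684 = 2.065 μm/a
Power-law: D(13) = r_corr · 13^0.813
  D(13) = 2.065 × 13^0.813 = 2.065 × 8.047 = 16.62 μm
  Mass loss = 16.62 μm × 7.14 g/cm³ = 118.7 g·m⁻²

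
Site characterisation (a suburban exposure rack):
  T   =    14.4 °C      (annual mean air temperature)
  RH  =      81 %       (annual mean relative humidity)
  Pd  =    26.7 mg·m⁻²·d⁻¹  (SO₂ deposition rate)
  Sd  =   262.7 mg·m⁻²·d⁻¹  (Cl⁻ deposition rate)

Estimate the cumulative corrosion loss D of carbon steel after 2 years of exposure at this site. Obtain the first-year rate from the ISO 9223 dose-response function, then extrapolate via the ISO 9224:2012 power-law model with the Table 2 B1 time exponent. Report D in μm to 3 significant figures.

carbon steel: T>10 °C ⇒ hinge -0.054·(14.4−10) = -0.2376
  Pd branch = 1.77·Pd^0.52·e^(0.02·RH+f) = 38.92 μm/a
  Sd branch = 0.102·Sd^0.62·e^(0.033·RH+0.04·T) = 83.12 μm/a
  r_corr = 38.92 + 83.12 = 122 μm/a
ISO 9224: D(t) = r_corr · t^b with b = 0.523 (carbon steel, B1)
  D(2) = 122 × 2^0.523 = 122 × 1.437 = 175.4 μm

D(2) = 175 μm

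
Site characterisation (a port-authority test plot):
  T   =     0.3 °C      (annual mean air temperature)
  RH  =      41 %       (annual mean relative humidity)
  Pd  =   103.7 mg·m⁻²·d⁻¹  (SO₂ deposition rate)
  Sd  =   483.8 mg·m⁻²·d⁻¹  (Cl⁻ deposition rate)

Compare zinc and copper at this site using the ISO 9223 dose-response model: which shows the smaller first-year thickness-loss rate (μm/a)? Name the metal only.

zinc: temperature factor f = +0.038·(-9.7) = -0.3686
  SO₂ term: 0.0129·103.7^0.44·exp(0.046·41-0.3686) = 0.4535
  Cl⁻ term: 0.0175·483.8^0.57·exp(0.008·41+0.085·0.3) = 0.8449
  r_corr = 0.4535 + 0.8449 = 1.298 μm/a
copper: T≤10 °C ⇒ hinge +0.126·(0.3−10) = -1.2222
  Pd branch = 0.0053·Pd^0.26·e^(0.059·RH+f) = 0.05863 μm/a
  Sd branch = 0.01025·Sd^0.27·e^(0.036·RH+0.049·T) = 0.2415 μm/a
  r_corr = 0.05863 + 0.2415 = 0.3002 μm/a
Ordering by μm/a: zinc (1.3) > copper (0.3)

copper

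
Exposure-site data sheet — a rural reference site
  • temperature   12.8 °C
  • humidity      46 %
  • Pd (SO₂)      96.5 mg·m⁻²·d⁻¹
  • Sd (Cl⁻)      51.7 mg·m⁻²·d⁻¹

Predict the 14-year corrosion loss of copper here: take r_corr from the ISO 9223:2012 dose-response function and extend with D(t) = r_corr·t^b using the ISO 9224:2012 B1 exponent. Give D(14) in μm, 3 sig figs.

D(14) = 2.92 μm

copper: f(T) = -0.080·(T−10) [T>10 °C] = -0.2240
  SO₂ term: 0.0053·96.5^0.26·exp(0.059·46-0.2240) = 0.2097
  Sd branch = 0.01025·Sd^0.27·e^(0.036·RH+0.049·T) = 0.2917 μm/a
  sum: 0.2097 + 0.2917 → r_corr = 0.5014 μm/a
ISO 9224: D(t) = r_corr · t^b with b = 0.667 (copper, B1)
  D(14) = 0.5014 × 14^0.667 = 0.5014 × 5.814 = 2.915 μm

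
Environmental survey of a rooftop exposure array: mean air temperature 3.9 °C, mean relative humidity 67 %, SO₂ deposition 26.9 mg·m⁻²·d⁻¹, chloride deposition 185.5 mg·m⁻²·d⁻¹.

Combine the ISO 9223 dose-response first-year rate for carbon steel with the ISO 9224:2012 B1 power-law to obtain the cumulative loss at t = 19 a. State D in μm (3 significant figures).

D(19) = 199 μm

carbon steel: temperature factor f = +0.150·(-6.1) = -0.9150
  SO₂ term: 1.77·26.9^0.52·exp(0.02·67-0.9150) = 15
  Sd branch = 0.102·Sd^0.62·e^(0.033·RH+0.04·T) = 27.73 μm/a
  sum: 15 + 27.73 → r_corr = 42.73 μm/a
Power-law: D(19) = r_corr · 19^0.523
  D(19) = 42.73 × 19^0.523 = 42.73 × 4.664 = 199.3 μm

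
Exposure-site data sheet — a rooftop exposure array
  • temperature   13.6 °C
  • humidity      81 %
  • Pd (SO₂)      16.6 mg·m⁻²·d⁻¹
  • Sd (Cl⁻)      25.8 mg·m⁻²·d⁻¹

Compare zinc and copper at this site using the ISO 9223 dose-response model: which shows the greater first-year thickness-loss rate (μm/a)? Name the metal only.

zinc: temperature factor f = -0.071·(3.6) = -0.2556
  Pd branch = 0.0129·Pd^0.44·e^(0.046·RH+f) = 1.428 μm/a
  Sd branch = 0.0175·Sd^0.57·e^(0.008·RH+0.085·T) = 0.6778 μm/a
  sum: 1.428 + 0.6778 → r_corr = 2.105 μm/a
copper: T>10 °C ⇒ hinge -0.080·(13.6−10) = -0.2880
  SO₂ term: 0.0053·16.6^0.26·exp(0.059·81-0.2880) = 0.9816
  Sd branch = 0.01025·Sd^0.27·e^(0.036·RH+0.049·T) = 0.8865 μm/a
  r_corr = 0.9816 + 0.8865 = 1.868 μm/a
Ordering by μm/a: zinc (2.11) > copper (1.87)

zinc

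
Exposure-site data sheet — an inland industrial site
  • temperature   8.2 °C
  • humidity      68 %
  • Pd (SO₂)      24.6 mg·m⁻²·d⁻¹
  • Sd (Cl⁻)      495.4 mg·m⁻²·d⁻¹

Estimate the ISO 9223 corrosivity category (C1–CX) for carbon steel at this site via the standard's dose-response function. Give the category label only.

C5

carbon steel: T≤10 °C ⇒ hinge +0.150·(8.2−10) = -0.2700
  SO₂ term: 1.77·24.6^0.52·exp(0.02·68-0.2700) = 27.84
  Cl⁻ term: 0.102·495.4^0.62·exp(0.033·68+0.04·8.2) = 62.59
  r_corr = 27.84 + 62.59 = 90.42 μm/a
90.4 μm/a falls in (80, 200] for carbon steel → category C5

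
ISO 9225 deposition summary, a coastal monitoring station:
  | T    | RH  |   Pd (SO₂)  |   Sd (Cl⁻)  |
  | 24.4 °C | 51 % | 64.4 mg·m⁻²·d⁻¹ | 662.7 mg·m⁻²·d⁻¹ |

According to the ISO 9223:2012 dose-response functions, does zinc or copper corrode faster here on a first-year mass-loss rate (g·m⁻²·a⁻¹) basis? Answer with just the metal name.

zinc: f(T) = -0.071·(T−10) [T>10 °C] = -1.0224
  sulphur-dioxide contribution → 0.3029 μm/a
  chloride contribution → 8.494 μm/a
  total first-year rate 8.797 μm/a
  mass loss = 8.797 μm/a × 7.14 g/cm³ = 62.81 g·m⁻²·a⁻¹
copper: T>10 °C ⇒ hinge -0.080·(24.4−10) = -1.1520
  sulphur-dioxide contribution → 0.1002 μm/a
  chloride contribution → 1.228 μm/a
  ⇒ r_corr(copper) = 1.328 μm/a
  mass loss = 1.328 μm/a × 8.96 g/cm³ = 11.9 g·m⁻²·a⁻¹
Ordering by g·m⁻²·a⁻¹: zinc (62.8) > copper (11.9)

zinc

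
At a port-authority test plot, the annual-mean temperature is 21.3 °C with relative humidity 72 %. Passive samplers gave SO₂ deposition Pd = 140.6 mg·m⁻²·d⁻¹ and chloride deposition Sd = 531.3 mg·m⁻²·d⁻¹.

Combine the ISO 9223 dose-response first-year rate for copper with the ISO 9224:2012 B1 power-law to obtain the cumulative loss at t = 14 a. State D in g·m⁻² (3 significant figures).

copper: temperature factor f = -0.080·(11.3) = -0.9040
  Pd branch = 0.0053·Pd^0.26·e^(0.059·RH+f) = 0.5433 μm/a
  Cl⁻ term: 0.01025·531.3^0.27·exp(0.036·72+0.049·21.3) = 2.116
  r_corr = 0.5433 + 2.116 = 2.659 μm/a
Long-term exponent b (ISO 9224 Table 2, B1) = 0.667
  D(14) = 2.659 × 14^0.667 = 2.659 × 5.814 = 15.46 μm
  Mass loss = 15.46 μm × 8.96 g/cm³ = 138.5 g·m⁻²

D(14) = 139 g·m⁻²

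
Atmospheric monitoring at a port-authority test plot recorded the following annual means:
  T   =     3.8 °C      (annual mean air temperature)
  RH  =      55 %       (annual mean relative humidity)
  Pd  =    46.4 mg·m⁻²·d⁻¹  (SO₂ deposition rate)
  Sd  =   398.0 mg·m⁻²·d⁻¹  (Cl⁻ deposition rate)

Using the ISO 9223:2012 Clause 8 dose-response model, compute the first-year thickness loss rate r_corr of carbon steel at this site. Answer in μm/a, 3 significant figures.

r_corr = 45.3 μm/a

carbon steel: T≤10 °C ⇒ hinge +0.150·(3.8−10) = -0.9300
  Pd branch = 1.77·Pd^0.52·e^(0.02·RH+f) = 15.43 μm/a
  Sd branch = 0.102·Sd^0.62·e^(0.033·RH+0.04·T) = 29.84 μm/a
  r_corr = 15.43 + 29.84 = 45.27 μm/a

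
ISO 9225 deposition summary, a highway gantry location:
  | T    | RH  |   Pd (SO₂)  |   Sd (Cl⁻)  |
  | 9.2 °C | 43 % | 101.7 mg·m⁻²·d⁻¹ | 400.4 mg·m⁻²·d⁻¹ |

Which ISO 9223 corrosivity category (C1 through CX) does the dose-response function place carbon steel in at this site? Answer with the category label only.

C4

carbon steel: T≤10 °C ⇒ hinge +0.150·(9.2−10) = -0.1200
  sulphur-dioxide contribution → 41.04 μm/a
  chloride contribution → 25.02 μm/a
  total first-year rate 66.05 μm/a
ISO 9223 Table 2 (carbon steel): 50 < 66.1 ≤ 80 μm/a ⇒ C4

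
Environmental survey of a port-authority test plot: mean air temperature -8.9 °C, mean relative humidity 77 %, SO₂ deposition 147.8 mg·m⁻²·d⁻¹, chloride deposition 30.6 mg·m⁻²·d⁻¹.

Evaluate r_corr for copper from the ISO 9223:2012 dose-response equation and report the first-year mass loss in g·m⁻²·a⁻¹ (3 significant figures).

r_corr = 3.90 g·m⁻²·a⁻¹

copper: T≤10 °C ⇒ hinge +0.126·(-8.9−10) = -2.3814
  Pd branch = 0.0053·Pd^0.26·e^(0.059·RH+f) = 0.1687 μm/a
  Cl⁻ term: 0.01025·30.6^0.27·exp(0.036·77+0.049·-8.9) = 0.2669
  sum: 0.1687 + 0.2669 → r_corr = 0.4356 μm/a
Convert to mass loss: 0.4356 μm/a × 8.96 g/cm³ = 3.903 g·m⁻²·a⁻¹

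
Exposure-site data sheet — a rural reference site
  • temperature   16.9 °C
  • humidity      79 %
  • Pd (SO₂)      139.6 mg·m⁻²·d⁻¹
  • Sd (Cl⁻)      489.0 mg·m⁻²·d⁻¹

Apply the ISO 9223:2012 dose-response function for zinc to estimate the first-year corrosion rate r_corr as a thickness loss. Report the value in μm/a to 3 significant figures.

r_corr = 7.35 μm/a

zinc: f(T) = -0.071·(T−10) [T>10 °C] = -0.4899
  Pd branch = 0.0129·Pd^0.44·e^(0.046·RH+f) = 2.629 μm/a
  Cl⁻ term: 0.0175·489.0^0.57·exp(0.008·79+0.085·16.9) = 4.724
  sum: 2.629 + 4.724 → r_corr = 7.353 μm/a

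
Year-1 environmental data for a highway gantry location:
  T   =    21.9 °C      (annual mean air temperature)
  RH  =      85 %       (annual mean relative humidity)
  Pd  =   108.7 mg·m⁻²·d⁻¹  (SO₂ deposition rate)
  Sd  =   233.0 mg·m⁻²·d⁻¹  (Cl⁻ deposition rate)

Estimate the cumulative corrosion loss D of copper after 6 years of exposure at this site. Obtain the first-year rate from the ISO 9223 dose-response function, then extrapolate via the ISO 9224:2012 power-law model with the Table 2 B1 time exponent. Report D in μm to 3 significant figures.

copper: temperature factor f = -0.080·(11.9) = -0.9520
  Pd branch = 0.0053·Pd^0.26·e^(0.059·RH+f) = 1.043 μm/a
  Sd branch = 0.01025·Sd^0.27·e^(0.036·RH+0.049·T) = 2.785 μm/a
  sum: 1.043 + 2.785 → r_corr = 3.828 μm/a
Power-law: D(6) = r_corr · 6^0.667
  D(6) = 3.828 × 6^0.667 = 3.828 × 3.304 = 12.65 μm

D(6) = 12.6 μm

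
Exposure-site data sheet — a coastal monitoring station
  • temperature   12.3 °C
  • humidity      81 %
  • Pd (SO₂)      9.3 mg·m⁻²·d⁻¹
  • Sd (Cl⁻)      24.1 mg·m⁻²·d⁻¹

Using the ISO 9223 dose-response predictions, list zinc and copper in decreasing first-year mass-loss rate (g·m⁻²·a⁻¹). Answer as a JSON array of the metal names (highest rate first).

["copper", "zinc"]

zinc: T>10 °C ⇒ hinge -0.071·(12.3−10) = -0.1633
  Pd branch = 0.0129·Pd^0.44·e^(0.046·RH+f) = 1.213 μm/a
  Sd branch = 0.0175·Sd^0.57·e^(0.008·RH+0.085·T) = 0.5838 μm/a
  sum: 1.213 + 0.5838 → r_corr = 1.797 μm/a
  mass loss = 1.797 μm/a × 7.14 g/cm³ = 12.83 g·m⁻²·a⁻¹
copper: T>10 °C ⇒ hinge -0.080·(12.3−10) = -0.1840
  Pd branch = 0.0053·Pd^0.26·e^(0.059·RH+f) = 0.9368 μm/a
  Cl⁻ term: 0.01025·24.1^0.27·exp(0.036·81+0.049·12.3) = 0.8166
  sum: 0.9368 + 0.8166 → r_corr = 1.753 μm/a
  mass loss = 1.753 μm/a × 8.96 g/cm³ = 15.71 g·m⁻²·a⁻¹
Ordering by g·m⁻²·a⁻¹: copper (15.7) > zinc (12.8)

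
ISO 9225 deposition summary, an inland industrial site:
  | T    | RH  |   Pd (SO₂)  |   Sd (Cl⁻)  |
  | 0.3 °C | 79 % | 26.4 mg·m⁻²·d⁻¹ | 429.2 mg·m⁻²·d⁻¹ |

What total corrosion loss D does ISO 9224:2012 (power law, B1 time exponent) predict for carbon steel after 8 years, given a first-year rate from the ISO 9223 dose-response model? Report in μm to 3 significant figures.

carbon steel: T≤10 °C ⇒ hinge +0.150·(0.3−10) = -1.4550
  sulphur-dioxide contribution → 11 μm/a
  chloride contribution → 60.02 μm/a
  total first-year rate 71.02 μm/a
ISO 9224: D(t) = r_corr · t^b with b = 0.523 (carbon steel, B1)
  D(8) = 71.02 × 8^0.523 = 71.02 × 2.967 = 210.7 μm

D(8) = 211 μm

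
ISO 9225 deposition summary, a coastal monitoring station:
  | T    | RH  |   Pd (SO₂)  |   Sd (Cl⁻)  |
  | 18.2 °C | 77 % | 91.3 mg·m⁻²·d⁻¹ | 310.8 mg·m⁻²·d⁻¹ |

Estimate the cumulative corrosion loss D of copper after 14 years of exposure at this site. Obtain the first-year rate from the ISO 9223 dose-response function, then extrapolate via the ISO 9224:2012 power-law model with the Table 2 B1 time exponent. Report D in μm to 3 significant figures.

D(14) = 15.8 μm

copper: T>10 °C ⇒ hinge -0.080·(18.2−10) = -0.6560
  sulphur-dioxide contribution → 0.8358 μm/a
  chloride contribution → 1.883 μm/a
  total first-year rate 2.719 μm/a
Long-term exponent b (ISO 9224 Table 2, B1) = 0.667
  D(14) = 2.719 × 14^0.667 = 2.719 × 5.814 = 15.81 μm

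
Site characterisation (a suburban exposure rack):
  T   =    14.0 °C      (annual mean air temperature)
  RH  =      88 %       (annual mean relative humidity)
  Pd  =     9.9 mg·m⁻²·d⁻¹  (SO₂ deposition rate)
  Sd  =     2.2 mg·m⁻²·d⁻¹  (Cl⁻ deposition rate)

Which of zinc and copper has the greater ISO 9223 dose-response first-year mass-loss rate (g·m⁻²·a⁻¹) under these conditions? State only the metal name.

copper

zinc: temperature factor f = -0.071·(4.0) = -0.2840
  sulphur-dioxide contribution → 1.525 μm/a
  chloride contribution → 0.1823 μm/a
  ⇒ r_corr(zinc) = 1.708 μm/a
  mass loss = 1.708 μm/a × 7.14 g/cm³ = 12.19 g·m⁻²·a⁻¹
copper: f(T) = -0.080·(T−10) [T>10 °C] = -0.3200
  sulphur-dioxide contribution → 1.256 μm/a
  chloride contribution → 0.5983 μm/a
  ⇒ r_corr(copper) = 1.854 μm/a
  mass loss = 1.854 μm/a × 8.96 g/cm³ = 16.62 g·m⁻²·a⁻¹
Ordering by g·m⁻²·a⁻¹: copper (16.6) > zinc (12.2)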